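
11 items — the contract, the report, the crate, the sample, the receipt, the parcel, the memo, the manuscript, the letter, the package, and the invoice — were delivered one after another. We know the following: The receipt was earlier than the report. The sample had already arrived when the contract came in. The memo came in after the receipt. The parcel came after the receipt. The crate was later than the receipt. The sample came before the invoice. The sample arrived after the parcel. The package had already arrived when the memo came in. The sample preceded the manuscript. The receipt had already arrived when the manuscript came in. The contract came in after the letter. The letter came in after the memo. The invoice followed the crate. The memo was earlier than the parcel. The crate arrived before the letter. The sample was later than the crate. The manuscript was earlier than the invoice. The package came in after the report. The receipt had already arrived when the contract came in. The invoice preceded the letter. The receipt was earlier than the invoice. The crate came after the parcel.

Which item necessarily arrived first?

The receipt has a chain of constraints placing it before every other item, so the receipt must be first.

the receipt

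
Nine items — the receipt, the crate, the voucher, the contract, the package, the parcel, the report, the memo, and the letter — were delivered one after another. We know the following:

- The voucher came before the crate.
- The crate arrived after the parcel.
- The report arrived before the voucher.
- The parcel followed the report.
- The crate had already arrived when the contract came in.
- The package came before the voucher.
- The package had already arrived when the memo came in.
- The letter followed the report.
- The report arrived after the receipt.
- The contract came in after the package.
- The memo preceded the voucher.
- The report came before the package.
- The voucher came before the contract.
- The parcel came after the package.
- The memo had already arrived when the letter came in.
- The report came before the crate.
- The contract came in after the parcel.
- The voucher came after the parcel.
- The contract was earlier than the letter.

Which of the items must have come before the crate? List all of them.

Directly stated before the crate: the parcel, the report, and the voucher.
The memo reaches the crate via the memo → the voucher → the crate.
The package reaches the crate via the package → the parcel → the crate.
The receipt reaches the crate via the receipt → the report → the crate.

the memo, the package, the parcel, the receipt, the report, the voucher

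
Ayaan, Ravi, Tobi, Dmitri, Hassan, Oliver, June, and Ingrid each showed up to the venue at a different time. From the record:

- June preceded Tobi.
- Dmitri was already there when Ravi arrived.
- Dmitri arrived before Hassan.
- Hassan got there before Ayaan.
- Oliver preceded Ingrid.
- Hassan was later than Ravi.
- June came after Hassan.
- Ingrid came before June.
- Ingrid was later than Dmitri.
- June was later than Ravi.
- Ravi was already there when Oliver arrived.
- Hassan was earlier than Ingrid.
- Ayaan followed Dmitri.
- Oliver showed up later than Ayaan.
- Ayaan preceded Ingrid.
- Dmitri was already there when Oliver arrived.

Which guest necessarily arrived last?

Every other guest has a chain of constraints placing them before Tobi, so Tobi is last.

Tobi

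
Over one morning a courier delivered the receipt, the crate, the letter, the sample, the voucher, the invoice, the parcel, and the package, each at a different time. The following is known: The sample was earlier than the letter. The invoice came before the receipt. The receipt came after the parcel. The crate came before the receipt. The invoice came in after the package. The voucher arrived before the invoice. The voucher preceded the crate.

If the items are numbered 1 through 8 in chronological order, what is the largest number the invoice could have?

The invoice must come before the receipt — 1 item forced after it.
Everything else can be placed before the invoice in some valid order, so the invoice can sit as late as position 8 − 1 = 7.

7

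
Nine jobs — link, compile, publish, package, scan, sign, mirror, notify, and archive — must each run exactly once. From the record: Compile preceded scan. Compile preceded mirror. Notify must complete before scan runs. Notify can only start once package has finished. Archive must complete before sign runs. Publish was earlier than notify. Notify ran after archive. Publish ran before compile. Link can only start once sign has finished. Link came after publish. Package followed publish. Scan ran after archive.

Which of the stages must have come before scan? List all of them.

Directly stated before scan: archive, compile, and notify.
Package reaches scan via package → notify → scan.
Publish reaches scan via publish → notify → scan.
No chain forces mirror (or any of the others) ahead of scan.

archive, compile, notify, package, publish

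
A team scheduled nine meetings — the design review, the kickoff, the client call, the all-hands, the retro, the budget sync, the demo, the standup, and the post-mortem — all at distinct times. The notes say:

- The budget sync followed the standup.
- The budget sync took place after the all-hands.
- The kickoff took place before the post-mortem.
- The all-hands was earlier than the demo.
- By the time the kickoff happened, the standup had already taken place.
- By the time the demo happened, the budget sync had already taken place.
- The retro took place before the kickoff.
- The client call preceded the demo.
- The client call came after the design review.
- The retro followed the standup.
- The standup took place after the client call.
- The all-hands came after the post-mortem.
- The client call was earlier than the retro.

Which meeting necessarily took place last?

the demo

Every other meeting has a chain of constraints placing it before the demo, so the demo is last.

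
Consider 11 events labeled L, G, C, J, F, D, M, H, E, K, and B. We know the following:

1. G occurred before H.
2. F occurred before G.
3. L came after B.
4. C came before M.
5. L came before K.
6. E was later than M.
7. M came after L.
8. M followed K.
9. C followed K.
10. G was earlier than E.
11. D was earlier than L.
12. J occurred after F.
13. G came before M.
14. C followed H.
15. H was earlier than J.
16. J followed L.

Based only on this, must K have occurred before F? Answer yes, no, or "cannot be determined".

No chain of stated constraints runs from K to F, and none runs from F to K either.
So the relative order of K and F is not fixed by the given facts.

cannot be determined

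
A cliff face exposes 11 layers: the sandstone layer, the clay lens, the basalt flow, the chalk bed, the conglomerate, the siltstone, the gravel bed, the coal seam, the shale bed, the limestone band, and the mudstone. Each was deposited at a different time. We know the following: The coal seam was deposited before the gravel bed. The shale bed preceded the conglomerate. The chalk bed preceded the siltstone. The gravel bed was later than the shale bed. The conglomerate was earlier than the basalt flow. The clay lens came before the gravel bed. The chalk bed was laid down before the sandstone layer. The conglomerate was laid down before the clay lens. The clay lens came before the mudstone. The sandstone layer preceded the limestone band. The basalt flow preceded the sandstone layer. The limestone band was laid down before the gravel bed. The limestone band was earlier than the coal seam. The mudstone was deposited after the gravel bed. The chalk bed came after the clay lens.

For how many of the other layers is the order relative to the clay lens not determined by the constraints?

Forced before the clay lens: the conglomerate and the shale bed; forced after the clay lens: the chalk bed, the coal seam, the gravel bed, the limestone band, the mudstone, the sandstone layer, and the siltstone.
That leaves the basalt flow with no forced order relative to the clay lens — 1.

1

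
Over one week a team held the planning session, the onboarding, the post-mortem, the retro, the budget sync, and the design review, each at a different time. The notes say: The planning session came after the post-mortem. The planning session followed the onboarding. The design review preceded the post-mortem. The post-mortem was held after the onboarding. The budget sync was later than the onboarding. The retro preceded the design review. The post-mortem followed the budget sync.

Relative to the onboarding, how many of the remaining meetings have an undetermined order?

2

Forced after the onboarding: the budget sync, the planning session, and the post-mortem.
That leaves the design review and the retro with no forced order relative to the onboarding — 2.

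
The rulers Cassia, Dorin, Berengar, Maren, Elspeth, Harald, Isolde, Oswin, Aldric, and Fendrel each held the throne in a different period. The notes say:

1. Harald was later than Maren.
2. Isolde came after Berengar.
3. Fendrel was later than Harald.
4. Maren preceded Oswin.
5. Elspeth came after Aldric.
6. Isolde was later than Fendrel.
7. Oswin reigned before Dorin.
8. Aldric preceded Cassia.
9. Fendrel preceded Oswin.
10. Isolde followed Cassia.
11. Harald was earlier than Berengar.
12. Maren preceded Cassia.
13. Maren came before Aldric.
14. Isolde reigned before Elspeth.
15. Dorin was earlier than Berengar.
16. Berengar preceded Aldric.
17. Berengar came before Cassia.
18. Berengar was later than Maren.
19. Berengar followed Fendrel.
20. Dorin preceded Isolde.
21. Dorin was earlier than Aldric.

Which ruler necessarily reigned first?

Maren

Maren has a chain of constraints placing them before every other ruler, so Maren must be first.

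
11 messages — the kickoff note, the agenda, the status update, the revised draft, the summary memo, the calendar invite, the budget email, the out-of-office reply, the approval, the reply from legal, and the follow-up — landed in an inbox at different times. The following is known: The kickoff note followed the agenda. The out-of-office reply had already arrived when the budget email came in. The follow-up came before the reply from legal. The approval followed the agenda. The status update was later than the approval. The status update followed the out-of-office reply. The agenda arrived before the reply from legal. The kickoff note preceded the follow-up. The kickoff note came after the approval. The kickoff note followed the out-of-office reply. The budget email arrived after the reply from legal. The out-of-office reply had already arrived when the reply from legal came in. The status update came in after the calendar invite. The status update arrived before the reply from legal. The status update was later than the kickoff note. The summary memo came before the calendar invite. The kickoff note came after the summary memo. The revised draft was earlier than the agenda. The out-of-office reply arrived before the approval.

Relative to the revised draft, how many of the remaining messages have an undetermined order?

3

Forced after the revised draft: the agenda, the approval, the budget email, the follow-up, the kickoff note, the reply from legal, and the status update.
That leaves the calendar invite, the out-of-office reply, and the summary memo with no forced order relative to the revised draft — 3.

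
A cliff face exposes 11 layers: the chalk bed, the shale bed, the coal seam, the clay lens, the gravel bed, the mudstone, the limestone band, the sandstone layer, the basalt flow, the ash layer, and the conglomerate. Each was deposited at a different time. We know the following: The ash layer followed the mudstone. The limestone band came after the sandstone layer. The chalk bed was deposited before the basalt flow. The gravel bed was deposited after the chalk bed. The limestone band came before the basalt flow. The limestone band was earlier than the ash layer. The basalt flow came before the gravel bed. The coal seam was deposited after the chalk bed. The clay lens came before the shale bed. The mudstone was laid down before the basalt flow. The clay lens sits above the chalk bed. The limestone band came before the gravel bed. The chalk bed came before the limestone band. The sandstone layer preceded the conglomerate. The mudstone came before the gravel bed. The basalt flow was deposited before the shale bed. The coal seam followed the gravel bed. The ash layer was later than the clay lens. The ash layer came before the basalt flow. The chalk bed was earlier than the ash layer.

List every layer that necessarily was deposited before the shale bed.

the ash layer, the basalt flow, the chalk bed, the clay lens, the limestone band, the mudstone, the sandstone layer

Directly stated before the shale bed: the basalt flow and the clay lens.
The ash layer reaches the shale bed via the ash layer → the basalt flow → the shale bed.
The chalk bed reaches the shale bed via the chalk bed → the clay lens → the shale bed.
The limestone band reaches the shale bed via the limestone band → the basalt flow → the shale bed.
Likewise the mudstone and the sandstone layer each reach the shale bed by chaining the stated constraints.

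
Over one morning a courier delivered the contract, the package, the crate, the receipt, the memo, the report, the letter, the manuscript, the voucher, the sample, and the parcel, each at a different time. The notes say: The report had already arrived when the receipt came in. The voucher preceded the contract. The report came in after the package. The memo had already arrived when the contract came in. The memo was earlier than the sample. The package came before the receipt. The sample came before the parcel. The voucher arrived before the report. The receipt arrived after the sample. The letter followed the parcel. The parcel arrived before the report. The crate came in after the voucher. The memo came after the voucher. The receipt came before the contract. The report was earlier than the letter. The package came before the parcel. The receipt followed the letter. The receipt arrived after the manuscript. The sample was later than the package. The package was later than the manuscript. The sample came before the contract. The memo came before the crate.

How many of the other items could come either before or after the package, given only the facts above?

3

Forced before the package: the manuscript; forced after the package: the contract, the letter, the parcel, the receipt, the report, and the sample.
That leaves the crate, the memo, and the voucher with no forced order relative to the package — 3.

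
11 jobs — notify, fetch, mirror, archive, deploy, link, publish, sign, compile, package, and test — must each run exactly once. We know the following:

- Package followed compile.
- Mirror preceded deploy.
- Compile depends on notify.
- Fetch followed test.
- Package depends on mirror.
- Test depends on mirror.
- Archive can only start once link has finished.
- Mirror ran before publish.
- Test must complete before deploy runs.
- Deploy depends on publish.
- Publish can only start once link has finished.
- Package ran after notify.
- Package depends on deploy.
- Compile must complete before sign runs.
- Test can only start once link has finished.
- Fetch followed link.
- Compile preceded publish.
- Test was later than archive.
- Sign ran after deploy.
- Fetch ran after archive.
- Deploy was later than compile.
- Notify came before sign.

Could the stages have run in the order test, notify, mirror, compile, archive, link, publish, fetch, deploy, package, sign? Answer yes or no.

no

The constraints require archive before test, but in the proposed sequence test appears ahead of archive. That one violation is enough.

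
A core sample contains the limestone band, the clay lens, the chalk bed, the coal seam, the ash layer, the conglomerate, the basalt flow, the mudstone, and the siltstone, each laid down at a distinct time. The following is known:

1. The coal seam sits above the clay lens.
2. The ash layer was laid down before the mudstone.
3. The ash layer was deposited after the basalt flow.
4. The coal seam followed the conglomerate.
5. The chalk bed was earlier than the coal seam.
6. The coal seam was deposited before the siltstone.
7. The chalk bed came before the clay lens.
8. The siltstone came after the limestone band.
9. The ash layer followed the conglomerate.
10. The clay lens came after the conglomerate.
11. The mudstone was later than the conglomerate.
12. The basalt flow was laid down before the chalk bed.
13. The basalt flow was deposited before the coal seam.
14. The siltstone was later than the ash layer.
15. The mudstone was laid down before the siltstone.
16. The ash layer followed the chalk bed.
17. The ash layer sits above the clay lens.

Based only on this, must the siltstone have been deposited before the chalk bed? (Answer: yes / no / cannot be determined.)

no

Tracing the constraints gives the chalk bed → the ash layer → the siltstone, so the chalk bed must come before the siltstone.
That means the siltstone cannot be before the chalk bed.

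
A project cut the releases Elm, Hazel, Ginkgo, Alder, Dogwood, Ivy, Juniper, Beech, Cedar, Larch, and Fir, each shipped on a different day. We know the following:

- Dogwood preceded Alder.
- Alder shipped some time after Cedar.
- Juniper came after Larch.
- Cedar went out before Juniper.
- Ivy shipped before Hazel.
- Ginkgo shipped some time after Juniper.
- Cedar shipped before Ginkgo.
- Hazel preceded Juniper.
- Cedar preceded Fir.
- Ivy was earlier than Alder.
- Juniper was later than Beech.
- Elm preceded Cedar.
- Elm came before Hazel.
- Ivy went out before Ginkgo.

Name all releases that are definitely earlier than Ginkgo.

Directly stated before Ginkgo: Cedar, Ivy, and Juniper.
Beech reaches Ginkgo via Beech → Juniper → Ginkgo.
Elm reaches Ginkgo via Elm → Cedar → Ginkgo.
Hazel reaches Ginkgo via Hazel → Juniper → Ginkgo.
Likewise Larch reaches Ginkgo by chaining the stated constraints.

Beech, Cedar, Elm, Hazel, Ivy, Juniper, Larch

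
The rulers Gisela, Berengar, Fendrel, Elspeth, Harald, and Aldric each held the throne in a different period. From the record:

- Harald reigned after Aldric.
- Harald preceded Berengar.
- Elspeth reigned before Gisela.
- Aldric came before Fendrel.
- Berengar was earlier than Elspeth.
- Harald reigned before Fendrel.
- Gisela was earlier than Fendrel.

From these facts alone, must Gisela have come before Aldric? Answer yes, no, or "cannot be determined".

Tracing the constraints gives Aldric → Harald → Berengar → Elspeth → Gisela, so Aldric must come before Gisela.
That means Gisela cannot be before Aldric.

no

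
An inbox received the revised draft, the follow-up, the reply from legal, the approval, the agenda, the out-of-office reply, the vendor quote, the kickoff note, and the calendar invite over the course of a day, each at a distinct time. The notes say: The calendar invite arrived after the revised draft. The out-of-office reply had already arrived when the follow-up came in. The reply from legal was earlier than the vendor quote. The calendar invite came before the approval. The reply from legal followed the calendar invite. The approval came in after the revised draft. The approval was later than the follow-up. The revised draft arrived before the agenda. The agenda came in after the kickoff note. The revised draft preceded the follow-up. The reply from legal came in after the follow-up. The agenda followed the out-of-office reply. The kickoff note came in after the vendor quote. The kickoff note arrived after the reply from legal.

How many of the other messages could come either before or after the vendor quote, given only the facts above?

Forced before the vendor quote: the calendar invite, the follow-up, the out-of-office reply, the reply from legal, and the revised draft; forced after the vendor quote: the agenda and the kickoff note.
That leaves the approval with no forced order relative to the vendor quote — 1.

1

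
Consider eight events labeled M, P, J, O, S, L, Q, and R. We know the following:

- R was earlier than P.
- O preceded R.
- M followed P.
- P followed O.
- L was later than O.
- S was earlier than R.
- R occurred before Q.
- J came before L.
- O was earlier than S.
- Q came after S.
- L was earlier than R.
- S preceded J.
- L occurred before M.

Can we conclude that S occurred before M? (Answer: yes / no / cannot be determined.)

Chain the constraints: S → J → L → M. Each link is directly stated, so S comes before M.

yes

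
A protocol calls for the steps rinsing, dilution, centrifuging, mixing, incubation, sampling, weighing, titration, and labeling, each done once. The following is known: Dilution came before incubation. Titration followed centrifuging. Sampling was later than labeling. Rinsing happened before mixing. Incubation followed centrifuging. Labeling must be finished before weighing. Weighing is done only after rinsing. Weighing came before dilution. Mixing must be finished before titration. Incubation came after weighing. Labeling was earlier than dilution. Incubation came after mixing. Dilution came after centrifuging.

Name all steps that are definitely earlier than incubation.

centrifuging, dilution, labeling, mixing, rinsing, weighing

Directly stated before incubation: centrifuging, dilution, mixing, and weighing.
Labeling reaches incubation via labeling → weighing → incubation.
Rinsing reaches incubation via rinsing → weighing → incubation.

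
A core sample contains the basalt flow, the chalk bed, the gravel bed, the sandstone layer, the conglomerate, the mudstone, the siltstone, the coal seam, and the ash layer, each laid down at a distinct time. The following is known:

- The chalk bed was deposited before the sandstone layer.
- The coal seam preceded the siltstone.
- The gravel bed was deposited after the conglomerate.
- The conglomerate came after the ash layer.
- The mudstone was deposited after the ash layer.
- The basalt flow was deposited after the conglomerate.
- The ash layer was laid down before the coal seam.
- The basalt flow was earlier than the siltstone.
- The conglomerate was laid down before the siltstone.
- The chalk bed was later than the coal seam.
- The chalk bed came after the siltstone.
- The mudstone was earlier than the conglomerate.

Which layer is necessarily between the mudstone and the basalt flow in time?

the conglomerate

Tracing the constraints gives the mudstone → the conglomerate → the basalt flow, so the conglomerate sits after the mudstone and before the basalt flow.
No other layer is forced both after the mudstone and before the basalt flow.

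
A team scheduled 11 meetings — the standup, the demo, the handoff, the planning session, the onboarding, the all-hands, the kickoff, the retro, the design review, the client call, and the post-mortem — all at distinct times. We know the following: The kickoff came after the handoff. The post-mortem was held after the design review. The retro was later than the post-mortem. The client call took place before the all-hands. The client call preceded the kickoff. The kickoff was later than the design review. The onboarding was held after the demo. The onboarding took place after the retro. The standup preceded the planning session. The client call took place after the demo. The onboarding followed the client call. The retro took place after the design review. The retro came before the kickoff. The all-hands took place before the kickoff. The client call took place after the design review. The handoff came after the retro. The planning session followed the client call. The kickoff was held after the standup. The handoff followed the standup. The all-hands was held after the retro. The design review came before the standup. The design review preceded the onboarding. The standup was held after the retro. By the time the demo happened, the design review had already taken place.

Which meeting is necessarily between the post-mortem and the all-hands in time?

Tracing the constraints gives the post-mortem → the retro → the all-hands, so the retro sits after the post-mortem and before the all-hands.
No other meeting is forced both after the post-mortem and before the all-hands.

the retro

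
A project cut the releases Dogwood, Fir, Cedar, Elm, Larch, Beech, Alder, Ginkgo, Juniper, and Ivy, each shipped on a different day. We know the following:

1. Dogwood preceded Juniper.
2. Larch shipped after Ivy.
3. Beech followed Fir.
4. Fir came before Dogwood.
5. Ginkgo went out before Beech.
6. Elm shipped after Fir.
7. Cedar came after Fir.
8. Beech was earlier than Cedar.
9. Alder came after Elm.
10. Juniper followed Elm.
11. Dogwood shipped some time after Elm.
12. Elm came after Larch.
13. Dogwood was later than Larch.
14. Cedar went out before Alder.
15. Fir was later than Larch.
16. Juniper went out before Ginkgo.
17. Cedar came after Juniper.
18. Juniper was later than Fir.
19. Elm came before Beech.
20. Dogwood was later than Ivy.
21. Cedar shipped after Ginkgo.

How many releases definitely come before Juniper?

Directly stated before Juniper: Dogwood, Elm, and Fir.
Ivy reaches Juniper via Ivy → Dogwood → Juniper.
Larch reaches Juniper via Larch → Fir → Juniper.
That's Dogwood, Elm, Fir, Ivy, and Larch — 5 in all.

5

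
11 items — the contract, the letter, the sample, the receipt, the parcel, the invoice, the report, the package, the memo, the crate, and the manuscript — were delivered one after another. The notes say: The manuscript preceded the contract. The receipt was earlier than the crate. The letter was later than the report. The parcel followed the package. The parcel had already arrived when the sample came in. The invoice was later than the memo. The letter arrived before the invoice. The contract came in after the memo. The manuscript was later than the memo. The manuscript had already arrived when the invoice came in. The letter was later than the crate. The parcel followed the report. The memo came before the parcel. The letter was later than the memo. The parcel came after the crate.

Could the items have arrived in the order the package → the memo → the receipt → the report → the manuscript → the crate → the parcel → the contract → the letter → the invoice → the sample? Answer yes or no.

yes

Check each stated constraint against the proposed order — e.g. the memo is ahead of the letter; the memo is ahead of the invoice. Every pair is in the required order; nothing is violated.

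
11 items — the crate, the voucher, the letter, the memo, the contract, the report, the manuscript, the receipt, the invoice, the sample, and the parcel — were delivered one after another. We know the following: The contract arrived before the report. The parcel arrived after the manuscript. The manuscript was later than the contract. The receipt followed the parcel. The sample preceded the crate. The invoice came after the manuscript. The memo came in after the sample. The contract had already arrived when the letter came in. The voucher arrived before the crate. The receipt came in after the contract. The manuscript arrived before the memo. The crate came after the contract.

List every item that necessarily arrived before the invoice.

Directly stated before the invoice: the manuscript.
The contract reaches the invoice via the contract → the manuscript → the invoice.
No chain forces the receipt (or any of the others) ahead of the invoice.

the contract, the manuscript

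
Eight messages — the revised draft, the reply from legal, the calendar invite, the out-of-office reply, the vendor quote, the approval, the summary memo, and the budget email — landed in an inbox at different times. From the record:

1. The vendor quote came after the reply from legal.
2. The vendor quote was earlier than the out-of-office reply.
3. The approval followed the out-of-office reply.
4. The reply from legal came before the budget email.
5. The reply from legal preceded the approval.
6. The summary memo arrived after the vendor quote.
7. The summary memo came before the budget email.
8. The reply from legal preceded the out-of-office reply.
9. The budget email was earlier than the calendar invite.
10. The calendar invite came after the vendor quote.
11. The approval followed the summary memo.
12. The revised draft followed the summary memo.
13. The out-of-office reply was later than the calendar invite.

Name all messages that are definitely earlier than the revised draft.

Directly stated before the revised draft: the summary memo.
The reply from legal reaches the revised draft via the reply from legal → the vendor quote → the summary memo → the revised draft.
The vendor quote reaches the revised draft via the vendor quote → the summary memo → the revised draft.
No chain forces the approval (or any of the others) ahead of the revised draft.

the reply from legal, the summary memo, the vendor quote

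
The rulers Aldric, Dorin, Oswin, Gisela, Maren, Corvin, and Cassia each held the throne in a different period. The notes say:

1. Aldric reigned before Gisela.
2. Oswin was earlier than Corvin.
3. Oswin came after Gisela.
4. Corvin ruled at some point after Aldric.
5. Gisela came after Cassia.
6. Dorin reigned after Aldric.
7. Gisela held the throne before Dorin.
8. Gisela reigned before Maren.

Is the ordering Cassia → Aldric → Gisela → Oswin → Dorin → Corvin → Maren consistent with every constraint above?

yes

Check each stated constraint against the proposed order — e.g. Gisela is ahead of Maren; Aldric is ahead of Corvin. Every pair is in the required order; nothing is violated.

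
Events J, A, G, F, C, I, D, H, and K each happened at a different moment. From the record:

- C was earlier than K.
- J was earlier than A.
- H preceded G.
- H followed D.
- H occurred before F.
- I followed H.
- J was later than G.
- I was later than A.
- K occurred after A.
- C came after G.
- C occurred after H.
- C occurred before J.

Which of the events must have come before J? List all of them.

C, D, G, H

Directly stated before J: C and G.
D reaches J via D → H → C → J.
H reaches J via H → C → J.
No chain forces K (or any of the others) ahead of J.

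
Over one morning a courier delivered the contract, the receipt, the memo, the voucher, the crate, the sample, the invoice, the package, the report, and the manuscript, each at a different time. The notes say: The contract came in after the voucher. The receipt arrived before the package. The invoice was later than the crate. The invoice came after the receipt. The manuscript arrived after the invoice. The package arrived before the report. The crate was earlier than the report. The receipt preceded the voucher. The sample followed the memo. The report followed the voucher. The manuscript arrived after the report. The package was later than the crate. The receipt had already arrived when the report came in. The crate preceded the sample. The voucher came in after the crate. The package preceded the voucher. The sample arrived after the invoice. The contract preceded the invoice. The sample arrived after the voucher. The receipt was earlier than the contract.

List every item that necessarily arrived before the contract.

Directly stated before the contract: the receipt and the voucher.
The crate reaches the contract via the crate → the voucher → the contract.
The package reaches the contract via the package → the voucher → the contract.

the crate, the package, the receipt, the voucher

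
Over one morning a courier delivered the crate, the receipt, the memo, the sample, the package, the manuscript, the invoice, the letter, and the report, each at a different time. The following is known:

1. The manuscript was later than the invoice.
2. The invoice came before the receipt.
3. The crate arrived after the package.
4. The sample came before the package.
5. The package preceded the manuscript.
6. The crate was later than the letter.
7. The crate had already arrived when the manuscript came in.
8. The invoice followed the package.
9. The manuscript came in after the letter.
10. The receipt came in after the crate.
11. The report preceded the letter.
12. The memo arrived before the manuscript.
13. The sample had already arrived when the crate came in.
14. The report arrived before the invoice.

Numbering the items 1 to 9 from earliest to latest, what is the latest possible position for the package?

The package must come before the crate, the invoice, the manuscript, and the receipt — 4 items forced after it.
Everything else can be placed before the package in some valid order, so the package can sit as late as position 9 − 4 = 5.

5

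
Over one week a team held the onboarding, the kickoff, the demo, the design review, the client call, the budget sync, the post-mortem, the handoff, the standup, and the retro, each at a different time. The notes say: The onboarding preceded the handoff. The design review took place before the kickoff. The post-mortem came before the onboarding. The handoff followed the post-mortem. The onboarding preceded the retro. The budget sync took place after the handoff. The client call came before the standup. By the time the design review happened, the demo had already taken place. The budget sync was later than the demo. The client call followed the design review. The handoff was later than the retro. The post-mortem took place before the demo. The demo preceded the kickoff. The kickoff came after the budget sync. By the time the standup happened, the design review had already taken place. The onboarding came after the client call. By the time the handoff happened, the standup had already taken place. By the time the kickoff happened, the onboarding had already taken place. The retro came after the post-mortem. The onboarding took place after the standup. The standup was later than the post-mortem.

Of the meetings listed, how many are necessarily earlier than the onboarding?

5

Directly stated before the onboarding: the client call, the post-mortem, and the standup.
The demo reaches the onboarding via the demo → the design review → the client call → the onboarding.
The design review reaches the onboarding via the design review → the client call → the onboarding.
No chain forces the retro (or any of the others) ahead of the onboarding.
That's the client call, the demo, the design review, the post-mortem, and the standup — 5 in all.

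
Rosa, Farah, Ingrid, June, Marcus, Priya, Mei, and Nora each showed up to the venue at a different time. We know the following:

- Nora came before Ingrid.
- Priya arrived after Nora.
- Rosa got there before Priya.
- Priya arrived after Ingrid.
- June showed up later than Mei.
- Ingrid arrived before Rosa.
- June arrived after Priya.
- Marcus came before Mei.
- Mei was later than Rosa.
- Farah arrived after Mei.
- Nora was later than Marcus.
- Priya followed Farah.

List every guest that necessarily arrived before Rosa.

Directly stated before Rosa: Ingrid.
Marcus reaches Rosa via Marcus → Nora → Ingrid → Rosa.
Nora reaches Rosa via Nora → Ingrid → Rosa.

Ingrid, Marcus, Nora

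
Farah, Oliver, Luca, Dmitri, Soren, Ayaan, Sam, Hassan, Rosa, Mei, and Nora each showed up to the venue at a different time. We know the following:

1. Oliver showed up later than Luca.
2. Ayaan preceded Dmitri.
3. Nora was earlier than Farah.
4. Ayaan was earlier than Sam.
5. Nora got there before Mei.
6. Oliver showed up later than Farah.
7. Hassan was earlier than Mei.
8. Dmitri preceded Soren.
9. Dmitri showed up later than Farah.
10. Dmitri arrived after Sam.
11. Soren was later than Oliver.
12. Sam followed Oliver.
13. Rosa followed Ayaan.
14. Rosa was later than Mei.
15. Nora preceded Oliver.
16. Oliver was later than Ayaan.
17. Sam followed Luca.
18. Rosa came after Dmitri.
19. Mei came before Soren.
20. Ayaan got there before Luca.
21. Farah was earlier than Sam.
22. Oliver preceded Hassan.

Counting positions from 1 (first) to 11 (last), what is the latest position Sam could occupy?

8

Sam must come before Dmitri, Rosa, and Soren — 3 guests forced after them.
Everything else can be placed before Sam in some valid order, so Sam can sit as late as position 11 − 3 = 8.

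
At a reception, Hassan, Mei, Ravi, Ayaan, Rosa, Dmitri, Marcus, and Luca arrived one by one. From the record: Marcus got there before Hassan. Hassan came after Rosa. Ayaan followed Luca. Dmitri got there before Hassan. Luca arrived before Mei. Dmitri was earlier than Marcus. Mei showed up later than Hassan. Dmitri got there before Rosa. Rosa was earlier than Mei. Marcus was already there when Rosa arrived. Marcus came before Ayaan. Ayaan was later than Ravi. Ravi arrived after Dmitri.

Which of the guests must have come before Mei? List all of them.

Directly stated before Mei: Hassan, Luca, and Rosa.
Dmitri reaches Mei via Dmitri → Hassan → Mei.
Marcus reaches Mei via Marcus → Hassan → Mei.
No chain forces Ayaan (or any of the others) ahead of Mei.

Dmitri, Hassan, Luca, Marcus, Rosa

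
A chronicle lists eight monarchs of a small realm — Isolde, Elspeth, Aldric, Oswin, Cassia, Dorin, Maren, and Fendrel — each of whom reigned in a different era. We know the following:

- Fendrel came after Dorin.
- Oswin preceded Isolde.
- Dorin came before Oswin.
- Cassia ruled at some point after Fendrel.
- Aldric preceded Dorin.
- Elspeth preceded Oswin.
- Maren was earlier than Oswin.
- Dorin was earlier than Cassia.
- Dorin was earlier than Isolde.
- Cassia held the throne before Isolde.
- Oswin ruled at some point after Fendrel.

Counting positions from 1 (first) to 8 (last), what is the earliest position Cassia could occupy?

4

Aldric, Dorin, and Fendrel must all come before Cassia — 3 forced predecessors.
Nothing else is forced ahead of Cassia, so their earliest slot is position 3 + 1 = 4.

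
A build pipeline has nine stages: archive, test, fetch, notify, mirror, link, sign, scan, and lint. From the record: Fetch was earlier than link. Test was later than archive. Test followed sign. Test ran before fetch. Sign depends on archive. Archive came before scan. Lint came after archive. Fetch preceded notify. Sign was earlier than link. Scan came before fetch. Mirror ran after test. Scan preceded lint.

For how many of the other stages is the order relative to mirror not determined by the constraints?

5

Forced before mirror: archive, sign, and test.
That leaves fetch, link, lint, notify, and scan with no forced order relative to mirror — 5.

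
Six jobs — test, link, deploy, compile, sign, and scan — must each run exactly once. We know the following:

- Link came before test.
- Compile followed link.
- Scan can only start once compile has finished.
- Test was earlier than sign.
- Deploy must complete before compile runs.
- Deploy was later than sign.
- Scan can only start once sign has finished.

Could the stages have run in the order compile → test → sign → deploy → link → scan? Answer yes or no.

no

The constraints require link before compile, but in the proposed sequence compile appears ahead of link. That one violation is enough.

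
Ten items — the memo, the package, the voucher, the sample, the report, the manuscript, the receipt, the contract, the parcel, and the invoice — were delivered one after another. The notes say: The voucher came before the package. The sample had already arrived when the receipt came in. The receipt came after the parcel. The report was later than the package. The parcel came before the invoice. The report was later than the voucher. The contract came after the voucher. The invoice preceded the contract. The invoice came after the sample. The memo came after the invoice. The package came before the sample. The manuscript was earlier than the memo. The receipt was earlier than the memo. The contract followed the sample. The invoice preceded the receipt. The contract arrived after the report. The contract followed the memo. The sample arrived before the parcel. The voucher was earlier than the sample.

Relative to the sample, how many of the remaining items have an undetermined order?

Forced before the sample: the package and the voucher; forced after the sample: the contract, the invoice, the memo, the parcel, and the receipt.
That leaves the manuscript and the report with no forced order relative to the sample — 2.

2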